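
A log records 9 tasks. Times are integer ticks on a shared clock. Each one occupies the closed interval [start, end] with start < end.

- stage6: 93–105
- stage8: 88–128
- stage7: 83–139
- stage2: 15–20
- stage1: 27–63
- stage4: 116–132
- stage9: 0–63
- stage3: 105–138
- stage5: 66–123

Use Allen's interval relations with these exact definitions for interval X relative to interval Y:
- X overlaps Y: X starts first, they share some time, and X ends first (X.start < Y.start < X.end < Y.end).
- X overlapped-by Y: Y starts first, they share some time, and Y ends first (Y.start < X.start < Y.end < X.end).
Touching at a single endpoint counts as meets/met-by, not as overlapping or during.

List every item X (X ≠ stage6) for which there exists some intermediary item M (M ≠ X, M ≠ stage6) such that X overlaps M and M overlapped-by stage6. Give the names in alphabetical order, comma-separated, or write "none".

none

Target stage6 = [93, 105].
Intermediaries M with M overlapped-by stage6: none.
Union: none.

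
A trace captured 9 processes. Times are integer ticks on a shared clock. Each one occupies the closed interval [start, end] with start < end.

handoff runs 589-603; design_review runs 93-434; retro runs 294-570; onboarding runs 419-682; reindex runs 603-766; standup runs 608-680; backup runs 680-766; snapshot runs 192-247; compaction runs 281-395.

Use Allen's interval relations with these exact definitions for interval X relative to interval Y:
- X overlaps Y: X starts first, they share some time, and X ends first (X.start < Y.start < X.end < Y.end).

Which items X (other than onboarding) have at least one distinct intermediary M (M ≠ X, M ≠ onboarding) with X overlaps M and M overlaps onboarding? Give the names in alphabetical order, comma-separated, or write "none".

compaction, design_review

Target onboarding = [419, 682].
Intermediaries M with M overlaps onboarding: design_review, retro.
Via design_review — items with X overlaps design_review: none.
Via retro — items with X overlaps retro: compaction, design_review.
Union: compaction, design_review.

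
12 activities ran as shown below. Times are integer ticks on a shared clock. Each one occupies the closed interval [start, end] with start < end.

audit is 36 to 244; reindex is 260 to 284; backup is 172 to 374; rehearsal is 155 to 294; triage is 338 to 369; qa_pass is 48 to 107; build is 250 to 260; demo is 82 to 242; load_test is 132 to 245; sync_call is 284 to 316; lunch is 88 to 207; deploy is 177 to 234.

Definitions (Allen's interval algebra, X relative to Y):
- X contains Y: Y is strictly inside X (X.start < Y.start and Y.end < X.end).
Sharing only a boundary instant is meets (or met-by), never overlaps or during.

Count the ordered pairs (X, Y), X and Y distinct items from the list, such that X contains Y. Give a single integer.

Checking all 132 ordered pairs for relation 'contains'; matching pairs in alphabetical order:
(audit, demo): audit contains demo ✓
(audit, deploy): audit contains deploy ✓
(audit, lunch): audit contains lunch ✓
(audit, qa_pass): audit contains qa_pass ✓
(backup, build): backup contains build ✓
(backup, deploy): backup contains deploy ✓
(backup, reindex): backup contains reindex ✓
(backup, sync_call): backup contains sync_call ✓
(backup, triage): backup contains triage ✓
(demo, deploy): demo contains deploy ✓
(demo, lunch): demo contains lunch ✓
(load_test, deploy): load_test contains deploy ✓
(rehearsal, build): rehearsal contains build ✓
(rehearsal, deploy): rehearsal contains deploy ✓
(rehearsal, reindex): rehearsal contains reindex ✓
Count: 15.

15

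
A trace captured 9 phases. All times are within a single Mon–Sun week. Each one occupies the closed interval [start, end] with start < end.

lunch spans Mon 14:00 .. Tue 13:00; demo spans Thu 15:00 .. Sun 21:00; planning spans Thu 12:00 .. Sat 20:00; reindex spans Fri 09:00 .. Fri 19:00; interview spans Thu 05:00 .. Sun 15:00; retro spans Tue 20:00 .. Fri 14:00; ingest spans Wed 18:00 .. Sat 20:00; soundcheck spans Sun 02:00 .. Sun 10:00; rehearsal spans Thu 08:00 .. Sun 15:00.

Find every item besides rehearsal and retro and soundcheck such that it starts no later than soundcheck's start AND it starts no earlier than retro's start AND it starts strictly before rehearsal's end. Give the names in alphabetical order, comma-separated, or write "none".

Conditions: its start is no later than soundcheck's start (X.start <= Sun 02:00) AND its start is no earlier than retro's start (X.start >= Tue 20:00) AND its start is strictly before rehearsal's end (X.start < Sun 15:00).
demo: start Thu 15:00 <= Sun 02:00? ✓; start Thu 15:00 >= Tue 20:00? ✓; start Thu 15:00 < Sun 15:00? ✓ → yes.
ingest: start Wed 18:00 <= Sun 02:00? ✓; start Wed 18:00 >= Tue 20:00? ✓; start Wed 18:00 < Sun 15:00? ✓ → yes.
interview: start Thu 05:00 <= Sun 02:00? ✓; start Thu 05:00 >= Tue 20:00? ✓; start Thu 05:00 < Sun 15:00? ✓ → yes.
lunch: start Mon 14:00 <= Sun 02:00? ✓; start Mon 14:00 >= Tue 20:00? ✗; start Mon 14:00 < Sun 15:00? ✓ → no.
planning: start Thu 12:00 <= Sun 02:00? ✓; start Thu 12:00 >= Tue 20:00? ✓; start Thu 12:00 < Sun 15:00? ✓ → yes.
reindex: start Fri 09:00 <= Sun 02:00? ✓; start Fri 09:00 >= Tue 20:00? ✓; start Fri 09:00 < Sun 15:00? ✓ → yes.
Result: demo, ingest, interview, planning, reindex.

demo, ingest, interview, planning, reindex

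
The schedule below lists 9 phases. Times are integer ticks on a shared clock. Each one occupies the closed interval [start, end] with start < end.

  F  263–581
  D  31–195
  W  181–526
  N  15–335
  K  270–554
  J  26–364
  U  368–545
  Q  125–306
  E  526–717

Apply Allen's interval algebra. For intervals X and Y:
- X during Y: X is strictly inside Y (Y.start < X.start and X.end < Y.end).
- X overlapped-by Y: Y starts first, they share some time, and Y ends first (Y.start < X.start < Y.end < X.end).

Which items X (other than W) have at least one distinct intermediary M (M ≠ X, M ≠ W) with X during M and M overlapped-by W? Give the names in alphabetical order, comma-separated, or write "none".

K, U

Target W = [181, 526].
Intermediaries M with M overlapped-by W: F, K, U.
Via F — items with X during F: K, U.
Via K — items with X during K: U.
Via U — items with X during U: none.
Union: K, U.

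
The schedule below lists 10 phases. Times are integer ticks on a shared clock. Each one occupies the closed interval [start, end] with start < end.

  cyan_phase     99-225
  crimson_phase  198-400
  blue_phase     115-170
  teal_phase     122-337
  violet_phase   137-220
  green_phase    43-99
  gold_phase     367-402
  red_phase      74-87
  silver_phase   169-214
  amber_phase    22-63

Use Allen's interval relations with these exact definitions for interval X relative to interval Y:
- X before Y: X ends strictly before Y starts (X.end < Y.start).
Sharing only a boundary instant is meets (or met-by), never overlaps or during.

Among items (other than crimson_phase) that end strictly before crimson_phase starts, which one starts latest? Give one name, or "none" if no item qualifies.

blue_phase

Target crimson_phase = [198, 400].
amber_phase [22, 63] → before → candidate.
blue_phase [115, 170] → before → candidate.
cyan_phase [99, 225] → overlaps → excluded.
gold_phase [367, 402] → overlapped-by → excluded.
green_phase [43, 99] → before → candidate.
red_phase [74, 87] → before → candidate.
silver_phase [169, 214] → overlaps → excluded.
teal_phase [122, 337] → overlaps → excluded.
violet_phase [137, 220] → overlaps → excluded.
Among candidates, latest start is 115 → blue_phase.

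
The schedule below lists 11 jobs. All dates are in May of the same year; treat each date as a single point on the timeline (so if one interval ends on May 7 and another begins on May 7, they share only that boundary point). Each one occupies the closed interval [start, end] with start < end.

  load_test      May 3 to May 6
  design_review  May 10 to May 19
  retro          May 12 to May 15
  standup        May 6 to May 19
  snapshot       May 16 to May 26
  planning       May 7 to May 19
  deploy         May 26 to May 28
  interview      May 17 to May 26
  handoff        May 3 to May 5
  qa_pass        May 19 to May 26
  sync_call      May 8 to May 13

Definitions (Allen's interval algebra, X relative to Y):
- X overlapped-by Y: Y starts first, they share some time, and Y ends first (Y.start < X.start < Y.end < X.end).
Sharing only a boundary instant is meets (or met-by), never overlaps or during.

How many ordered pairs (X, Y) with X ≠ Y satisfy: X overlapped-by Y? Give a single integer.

8

Checking all 110 ordered pairs for relation 'overlapped-by'; matching pairs in alphabetical order:
(design_review, sync_call): design_review overlapped-by sync_call ✓
(interview, design_review): interview overlapped-by design_review ✓
(interview, planning): interview overlapped-by planning ✓
(interview, standup): interview overlapped-by standup ✓
(retro, sync_call): retro overlapped-by sync_call ✓
(snapshot, design_review): snapshot overlapped-by design_review ✓
(snapshot, planning): snapshot overlapped-by planning ✓
(snapshot, standup): snapshot overlapped-by standup ✓
Count: 8.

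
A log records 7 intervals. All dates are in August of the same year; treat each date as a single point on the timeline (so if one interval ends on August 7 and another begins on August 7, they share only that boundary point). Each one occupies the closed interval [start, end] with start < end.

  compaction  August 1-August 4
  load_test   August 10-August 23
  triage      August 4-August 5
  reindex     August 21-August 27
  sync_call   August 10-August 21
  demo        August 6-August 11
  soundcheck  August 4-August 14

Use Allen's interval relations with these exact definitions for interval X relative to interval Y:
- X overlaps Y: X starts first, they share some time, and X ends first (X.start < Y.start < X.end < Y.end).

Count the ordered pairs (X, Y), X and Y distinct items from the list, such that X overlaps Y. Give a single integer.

5

Checking all 42 ordered pairs for relation 'overlaps'; matching pairs in alphabetical order:
(demo, load_test): demo overlaps load_test ✓
(demo, sync_call): demo overlaps sync_call ✓
(load_test, reindex): load_test overlaps reindex ✓
(soundcheck, load_test): soundcheck overlaps load_test ✓
(soundcheck, sync_call): soundcheck overlaps sync_call ✓
Count: 5.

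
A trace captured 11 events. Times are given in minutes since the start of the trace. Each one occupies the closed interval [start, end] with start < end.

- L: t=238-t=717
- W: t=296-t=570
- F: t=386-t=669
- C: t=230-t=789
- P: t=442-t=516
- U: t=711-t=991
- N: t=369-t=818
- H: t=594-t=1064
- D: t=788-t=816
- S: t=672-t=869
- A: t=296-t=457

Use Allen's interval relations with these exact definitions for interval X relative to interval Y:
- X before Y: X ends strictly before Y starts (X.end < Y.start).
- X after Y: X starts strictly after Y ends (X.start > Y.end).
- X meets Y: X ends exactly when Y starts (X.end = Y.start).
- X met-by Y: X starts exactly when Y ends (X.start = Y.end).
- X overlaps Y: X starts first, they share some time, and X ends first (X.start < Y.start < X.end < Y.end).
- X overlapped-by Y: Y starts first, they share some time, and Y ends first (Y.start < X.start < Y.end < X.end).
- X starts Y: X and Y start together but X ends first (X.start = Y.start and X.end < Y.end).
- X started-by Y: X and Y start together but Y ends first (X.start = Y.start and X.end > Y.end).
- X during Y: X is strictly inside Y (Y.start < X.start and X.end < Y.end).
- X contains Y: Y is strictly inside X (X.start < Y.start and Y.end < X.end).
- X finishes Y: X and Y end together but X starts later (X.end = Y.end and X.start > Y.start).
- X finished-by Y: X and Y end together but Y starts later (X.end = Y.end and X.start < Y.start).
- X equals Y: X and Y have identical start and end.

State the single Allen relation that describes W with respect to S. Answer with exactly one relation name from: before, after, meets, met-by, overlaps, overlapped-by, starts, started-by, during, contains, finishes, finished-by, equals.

W = [t=296, t=570]; S = [t=672, t=869].
Compare endpoints: W.start < S.start, W.start < S.end, W.end < S.start, W.end < S.end.
That pattern is 'before'.

before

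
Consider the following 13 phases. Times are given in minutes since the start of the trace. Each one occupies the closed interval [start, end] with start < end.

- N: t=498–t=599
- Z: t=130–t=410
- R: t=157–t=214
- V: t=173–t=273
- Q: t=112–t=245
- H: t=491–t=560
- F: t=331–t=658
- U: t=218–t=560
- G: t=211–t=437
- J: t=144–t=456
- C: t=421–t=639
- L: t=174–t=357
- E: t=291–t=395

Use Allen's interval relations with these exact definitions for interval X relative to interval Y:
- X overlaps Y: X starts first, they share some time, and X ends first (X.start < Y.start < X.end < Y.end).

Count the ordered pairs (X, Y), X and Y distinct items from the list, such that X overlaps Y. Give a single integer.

Checking all 156 ordered pairs for relation 'overlaps'; matching pairs in alphabetical order:
(E, F): E overlaps F ✓
(G, C): G overlaps C ✓
(G, F): G overlaps F ✓
(G, U): G overlaps U ✓
(H, N): H overlaps N ✓
(J, C): J overlaps C ✓
(J, F): J overlaps F ✓
(J, U): J overlaps U ✓
(L, E): L overlaps E ✓
(L, F): L overlaps F ✓
(L, G): L overlaps G ✓
(L, U): L overlaps U ✓
(Q, G): Q overlaps G ✓
(Q, J): Q overlaps J ✓
(Q, L): Q overlaps L ✓
(Q, U): Q overlaps U ✓
(Q, V): Q overlaps V ✓
(Q, Z): Q overlaps Z ✓
(R, G): R overlaps G ✓
(R, L): R overlaps L ✓
(R, V): R overlaps V ✓
(U, C): U overlaps C ✓
(U, F): U overlaps F ✓
(U, N): U overlaps N ✓
... plus 7 further pairs not listed.
Count: 31.

31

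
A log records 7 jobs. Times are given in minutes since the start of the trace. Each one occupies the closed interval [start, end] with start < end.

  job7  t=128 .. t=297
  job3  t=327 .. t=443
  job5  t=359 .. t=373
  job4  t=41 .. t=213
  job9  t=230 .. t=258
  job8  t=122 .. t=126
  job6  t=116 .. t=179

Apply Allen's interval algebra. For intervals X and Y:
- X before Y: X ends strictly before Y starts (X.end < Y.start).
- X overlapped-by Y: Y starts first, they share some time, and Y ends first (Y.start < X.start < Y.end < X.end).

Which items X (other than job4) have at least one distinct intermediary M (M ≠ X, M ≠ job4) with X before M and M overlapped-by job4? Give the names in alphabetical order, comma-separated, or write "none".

Target job4 = [t=41, t=213].
Intermediaries M with M overlapped-by job4: job7.
Via job7 — items with X before job7: job8.
Union: job8.

job8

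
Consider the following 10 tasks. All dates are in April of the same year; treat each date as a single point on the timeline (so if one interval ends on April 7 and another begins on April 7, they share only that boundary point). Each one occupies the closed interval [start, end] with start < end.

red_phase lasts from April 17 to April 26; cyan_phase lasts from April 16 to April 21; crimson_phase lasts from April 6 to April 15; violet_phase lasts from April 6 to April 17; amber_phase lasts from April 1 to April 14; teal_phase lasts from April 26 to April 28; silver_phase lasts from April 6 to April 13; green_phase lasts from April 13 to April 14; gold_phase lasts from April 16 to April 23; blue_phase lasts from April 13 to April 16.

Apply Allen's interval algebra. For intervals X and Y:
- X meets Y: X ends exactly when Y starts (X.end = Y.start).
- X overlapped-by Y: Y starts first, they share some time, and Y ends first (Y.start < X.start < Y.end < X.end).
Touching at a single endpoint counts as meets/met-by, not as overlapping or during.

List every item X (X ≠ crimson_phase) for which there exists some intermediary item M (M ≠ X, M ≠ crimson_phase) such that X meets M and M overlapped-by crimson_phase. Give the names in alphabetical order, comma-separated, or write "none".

silver_phase

Target crimson_phase = [April 6, April 15].
Intermediaries M with M overlapped-by crimson_phase: blue_phase.
Via blue_phase — items with X meets blue_phase: silver_phase.
Union: silver_phase.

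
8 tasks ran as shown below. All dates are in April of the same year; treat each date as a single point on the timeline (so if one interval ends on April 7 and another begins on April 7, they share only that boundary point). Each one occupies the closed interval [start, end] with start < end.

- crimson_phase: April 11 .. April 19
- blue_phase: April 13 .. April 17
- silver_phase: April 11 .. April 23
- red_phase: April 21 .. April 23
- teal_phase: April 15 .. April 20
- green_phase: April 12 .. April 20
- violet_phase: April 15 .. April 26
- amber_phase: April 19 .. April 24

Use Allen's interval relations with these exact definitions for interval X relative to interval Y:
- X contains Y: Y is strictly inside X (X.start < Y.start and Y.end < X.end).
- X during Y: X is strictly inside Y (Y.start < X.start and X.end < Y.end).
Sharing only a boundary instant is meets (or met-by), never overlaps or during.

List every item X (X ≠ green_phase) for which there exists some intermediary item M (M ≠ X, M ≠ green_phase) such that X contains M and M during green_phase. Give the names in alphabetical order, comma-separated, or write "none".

Target green_phase = [April 12, April 20].
Intermediaries M with M during green_phase: blue_phase.
Via blue_phase — items with X contains blue_phase: crimson_phase, silver_phase.
Union: crimson_phase, silver_phase.

crimson_phase, silver_phase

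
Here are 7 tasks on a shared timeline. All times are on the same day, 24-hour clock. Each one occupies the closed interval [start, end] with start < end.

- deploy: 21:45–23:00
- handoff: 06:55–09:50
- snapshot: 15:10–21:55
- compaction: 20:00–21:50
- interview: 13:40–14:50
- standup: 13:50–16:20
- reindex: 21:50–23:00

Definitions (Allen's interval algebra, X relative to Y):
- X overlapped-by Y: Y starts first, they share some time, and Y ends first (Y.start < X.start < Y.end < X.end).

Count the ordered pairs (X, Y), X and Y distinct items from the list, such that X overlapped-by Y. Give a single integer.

5

Checking all 42 ordered pairs for relation 'overlapped-by'; matching pairs in alphabetical order:
(deploy, compaction): deploy overlapped-by compaction ✓
(deploy, snapshot): deploy overlapped-by snapshot ✓
(reindex, snapshot): reindex overlapped-by snapshot ✓
(snapshot, standup): snapshot overlapped-by standup ✓
(standup, interview): standup overlapped-by interview ✓
Count: 5.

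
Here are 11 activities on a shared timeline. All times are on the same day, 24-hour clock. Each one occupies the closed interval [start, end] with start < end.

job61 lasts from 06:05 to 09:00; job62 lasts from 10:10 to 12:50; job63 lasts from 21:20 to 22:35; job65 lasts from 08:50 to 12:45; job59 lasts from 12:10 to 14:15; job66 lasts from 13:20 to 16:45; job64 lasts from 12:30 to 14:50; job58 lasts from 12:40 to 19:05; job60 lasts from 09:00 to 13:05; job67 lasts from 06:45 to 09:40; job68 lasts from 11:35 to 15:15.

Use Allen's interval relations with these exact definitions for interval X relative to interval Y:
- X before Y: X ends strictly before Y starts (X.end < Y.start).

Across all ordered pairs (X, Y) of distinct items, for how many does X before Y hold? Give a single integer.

Checking all 110 ordered pairs for relation 'before'; matching pairs in alphabetical order:
(job58, job63): job58 before job63 ✓
(job59, job63): job59 before job63 ✓
(job60, job63): job60 before job63 ✓
(job60, job66): job60 before job66 ✓
(job61, job58): job61 before job58 ✓
(job61, job59): job61 before job59 ✓
(job61, job62): job61 before job62 ✓
(job61, job63): job61 before job63 ✓
(job61, job64): job61 before job64 ✓
(job61, job66): job61 before job66 ✓
(job61, job68): job61 before job68 ✓
(job62, job63): job62 before job63 ✓
(job62, job66): job62 before job66 ✓
(job64, job63): job64 before job63 ✓
(job65, job63): job65 before job63 ✓
(job65, job66): job65 before job66 ✓
(job66, job63): job66 before job63 ✓
(job67, job58): job67 before job58 ✓
(job67, job59): job67 before job59 ✓
(job67, job62): job67 before job62 ✓
(job67, job63): job67 before job63 ✓
(job67, job64): job67 before job64 ✓
(job67, job66): job67 before job66 ✓
(job67, job68): job67 before job68 ✓
... plus 1 further pairs not listed.
Count: 25.

25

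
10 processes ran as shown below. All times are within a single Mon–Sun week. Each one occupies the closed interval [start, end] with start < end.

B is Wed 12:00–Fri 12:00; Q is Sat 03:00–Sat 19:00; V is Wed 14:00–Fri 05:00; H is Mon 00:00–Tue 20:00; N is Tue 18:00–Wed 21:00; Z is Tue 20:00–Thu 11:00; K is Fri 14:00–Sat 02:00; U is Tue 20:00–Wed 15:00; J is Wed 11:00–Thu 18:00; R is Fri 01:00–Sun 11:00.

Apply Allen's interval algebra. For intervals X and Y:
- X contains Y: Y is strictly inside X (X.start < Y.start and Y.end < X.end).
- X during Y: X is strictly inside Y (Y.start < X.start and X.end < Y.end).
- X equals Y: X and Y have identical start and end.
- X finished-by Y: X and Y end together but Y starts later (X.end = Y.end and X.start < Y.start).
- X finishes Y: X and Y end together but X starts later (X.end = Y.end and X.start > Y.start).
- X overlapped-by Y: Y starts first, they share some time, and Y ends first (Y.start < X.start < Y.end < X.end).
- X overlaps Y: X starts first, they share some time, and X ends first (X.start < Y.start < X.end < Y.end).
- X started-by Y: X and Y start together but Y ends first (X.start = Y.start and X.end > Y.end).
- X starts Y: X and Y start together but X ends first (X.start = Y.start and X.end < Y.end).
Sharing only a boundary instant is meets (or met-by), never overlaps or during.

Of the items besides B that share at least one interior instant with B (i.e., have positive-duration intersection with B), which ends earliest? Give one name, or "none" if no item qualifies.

U

Target B = [Wed 12:00, Fri 12:00].
H [Mon 00:00, Tue 20:00] → before → excluded.
J [Wed 11:00, Thu 18:00] → overlaps → candidate.
K [Fri 14:00, Sat 02:00] → after → excluded.
N [Tue 18:00, Wed 21:00] → overlaps → candidate.
Q [Sat 03:00, Sat 19:00] → after → excluded.
R [Fri 01:00, Sun 11:00] → overlapped-by → candidate.
U [Tue 20:00, Wed 15:00] → overlaps → candidate.
V [Wed 14:00, Fri 05:00] → during → candidate.
Z [Tue 20:00, Thu 11:00] → overlaps → candidate.
Among candidates, earliest end is Wed 15:00 → U.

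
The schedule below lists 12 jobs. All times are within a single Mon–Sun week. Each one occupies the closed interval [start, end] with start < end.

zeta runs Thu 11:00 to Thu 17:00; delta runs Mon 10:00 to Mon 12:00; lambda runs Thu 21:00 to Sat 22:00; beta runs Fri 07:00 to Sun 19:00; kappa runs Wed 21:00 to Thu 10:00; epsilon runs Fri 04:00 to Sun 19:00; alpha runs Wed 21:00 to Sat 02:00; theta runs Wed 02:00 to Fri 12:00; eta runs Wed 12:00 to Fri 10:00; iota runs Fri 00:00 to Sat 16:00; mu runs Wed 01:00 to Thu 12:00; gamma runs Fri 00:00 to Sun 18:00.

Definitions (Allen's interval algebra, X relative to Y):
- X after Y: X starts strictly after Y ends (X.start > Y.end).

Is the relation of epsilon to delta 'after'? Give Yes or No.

epsilon = [Fri 04:00, Sun 19:00], delta = [Mon 10:00, Mon 12:00].
Actual relation of epsilon to delta: after.
Asked whether 'after' holds → Yes.

Yes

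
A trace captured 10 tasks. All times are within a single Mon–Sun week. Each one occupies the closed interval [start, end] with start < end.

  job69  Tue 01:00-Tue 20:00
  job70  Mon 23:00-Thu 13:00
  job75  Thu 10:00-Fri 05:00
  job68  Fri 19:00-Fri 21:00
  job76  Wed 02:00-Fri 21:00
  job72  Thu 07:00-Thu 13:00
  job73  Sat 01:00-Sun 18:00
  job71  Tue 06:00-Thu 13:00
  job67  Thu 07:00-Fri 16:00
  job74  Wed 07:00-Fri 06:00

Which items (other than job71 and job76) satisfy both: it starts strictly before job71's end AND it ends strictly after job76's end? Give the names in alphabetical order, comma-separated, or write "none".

Conditions: its start is strictly before job71's end (X.start < Thu 13:00) AND its end is strictly after job76's end (X.end > Fri 21:00).
job67: start Thu 07:00 < Thu 13:00? ✓; end Fri 16:00 > Fri 21:00? ✗ → no.
job68: start Fri 19:00 < Thu 13:00? ✗; end Fri 21:00 > Fri 21:00? ✗ → no.
job69: start Tue 01:00 < Thu 13:00? ✓; end Tue 20:00 > Fri 21:00? ✗ → no.
job70: start Mon 23:00 < Thu 13:00? ✓; end Thu 13:00 > Fri 21:00? ✗ → no.
job72: start Thu 07:00 < Thu 13:00? ✓; end Thu 13:00 > Fri 21:00? ✗ → no.
job73: start Sat 01:00 < Thu 13:00? ✗; end Sun 18:00 > Fri 21:00? ✓ → no.
job74: start Wed 07:00 < Thu 13:00? ✓; end Fri 06:00 > Fri 21:00? ✗ → no.
job75: start Thu 10:00 < Thu 13:00? ✓; end Fri 05:00 > Fri 21:00? ✗ → no.
Result: none.

none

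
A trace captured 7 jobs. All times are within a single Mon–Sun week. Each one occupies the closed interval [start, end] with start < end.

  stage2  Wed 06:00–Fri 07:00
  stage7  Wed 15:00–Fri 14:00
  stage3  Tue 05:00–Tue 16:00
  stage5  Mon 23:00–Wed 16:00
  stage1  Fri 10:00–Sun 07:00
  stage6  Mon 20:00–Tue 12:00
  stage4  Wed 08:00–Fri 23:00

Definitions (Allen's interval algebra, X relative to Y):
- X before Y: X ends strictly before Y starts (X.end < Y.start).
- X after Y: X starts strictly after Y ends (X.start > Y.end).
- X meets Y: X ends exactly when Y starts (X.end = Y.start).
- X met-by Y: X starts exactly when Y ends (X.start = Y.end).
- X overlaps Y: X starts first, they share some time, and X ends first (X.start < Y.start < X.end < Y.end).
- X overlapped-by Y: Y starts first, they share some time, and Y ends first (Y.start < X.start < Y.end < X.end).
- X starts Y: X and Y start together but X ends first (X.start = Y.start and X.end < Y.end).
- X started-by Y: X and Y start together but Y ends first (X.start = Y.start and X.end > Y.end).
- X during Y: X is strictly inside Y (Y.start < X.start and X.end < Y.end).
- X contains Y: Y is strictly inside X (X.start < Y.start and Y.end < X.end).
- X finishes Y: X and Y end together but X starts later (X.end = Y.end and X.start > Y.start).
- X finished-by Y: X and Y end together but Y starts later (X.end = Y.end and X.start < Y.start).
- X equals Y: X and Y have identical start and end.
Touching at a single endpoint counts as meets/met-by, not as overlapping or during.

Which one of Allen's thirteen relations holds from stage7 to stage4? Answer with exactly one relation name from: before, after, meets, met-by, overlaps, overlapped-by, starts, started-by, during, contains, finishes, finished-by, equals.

during

stage7 = [Wed 15:00, Fri 14:00]; stage4 = [Wed 08:00, Fri 23:00].
Compare endpoints: stage7.start > stage4.start, stage7.start < stage4.end, stage7.end > stage4.start, stage7.end < stage4.end.
That pattern is 'during'.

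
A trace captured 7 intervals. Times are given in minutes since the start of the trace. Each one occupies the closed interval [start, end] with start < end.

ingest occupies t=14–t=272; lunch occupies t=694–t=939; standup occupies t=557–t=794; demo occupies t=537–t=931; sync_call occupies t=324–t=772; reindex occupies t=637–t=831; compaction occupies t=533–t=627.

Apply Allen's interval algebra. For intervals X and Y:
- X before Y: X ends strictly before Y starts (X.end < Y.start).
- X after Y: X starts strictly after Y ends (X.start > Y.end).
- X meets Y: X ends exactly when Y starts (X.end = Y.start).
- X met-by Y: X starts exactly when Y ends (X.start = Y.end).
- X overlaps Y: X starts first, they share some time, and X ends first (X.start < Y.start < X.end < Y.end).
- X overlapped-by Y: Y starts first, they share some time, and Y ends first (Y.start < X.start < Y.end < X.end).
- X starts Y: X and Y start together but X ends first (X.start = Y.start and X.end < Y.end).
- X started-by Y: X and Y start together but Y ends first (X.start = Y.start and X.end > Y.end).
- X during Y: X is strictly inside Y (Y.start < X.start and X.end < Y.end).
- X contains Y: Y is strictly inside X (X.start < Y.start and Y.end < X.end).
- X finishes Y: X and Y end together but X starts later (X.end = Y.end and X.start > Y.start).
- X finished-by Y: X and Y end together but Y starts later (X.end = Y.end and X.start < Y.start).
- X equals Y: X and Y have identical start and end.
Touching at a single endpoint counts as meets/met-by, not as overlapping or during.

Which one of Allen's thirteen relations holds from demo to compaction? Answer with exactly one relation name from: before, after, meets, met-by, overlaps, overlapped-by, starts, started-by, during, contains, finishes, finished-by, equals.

demo = [t=537, t=931]; compaction = [t=533, t=627].
Compare endpoints: demo.start > compaction.start, demo.start < compaction.end, demo.end > compaction.start, demo.end > compaction.end.
That pattern is 'overlapped-by'.

overlapped-by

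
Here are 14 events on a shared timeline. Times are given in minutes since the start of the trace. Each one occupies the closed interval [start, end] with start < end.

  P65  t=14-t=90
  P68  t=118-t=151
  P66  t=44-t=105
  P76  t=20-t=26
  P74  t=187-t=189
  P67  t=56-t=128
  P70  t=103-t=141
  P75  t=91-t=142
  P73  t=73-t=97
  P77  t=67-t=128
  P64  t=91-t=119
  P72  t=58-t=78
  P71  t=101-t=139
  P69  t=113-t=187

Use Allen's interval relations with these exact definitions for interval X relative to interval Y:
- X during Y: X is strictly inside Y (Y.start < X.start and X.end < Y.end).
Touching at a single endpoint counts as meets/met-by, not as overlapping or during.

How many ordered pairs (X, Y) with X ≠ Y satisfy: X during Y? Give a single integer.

Checking all 182 ordered pairs for relation 'during'; matching pairs in alphabetical order:
(P64, P67): P64 during P67 ✓
(P64, P77): P64 during P77 ✓
(P68, P69): P68 during P69 ✓
(P70, P75): P70 during P75 ✓
(P71, P75): P71 during P75 ✓
(P72, P65): P72 during P65 ✓
(P72, P66): P72 during P66 ✓
(P72, P67): P72 during P67 ✓
(P73, P66): P73 during P66 ✓
(P73, P67): P73 during P67 ✓
(P73, P77): P73 during P77 ✓
(P76, P65): P76 during P65 ✓
Count: 12.

12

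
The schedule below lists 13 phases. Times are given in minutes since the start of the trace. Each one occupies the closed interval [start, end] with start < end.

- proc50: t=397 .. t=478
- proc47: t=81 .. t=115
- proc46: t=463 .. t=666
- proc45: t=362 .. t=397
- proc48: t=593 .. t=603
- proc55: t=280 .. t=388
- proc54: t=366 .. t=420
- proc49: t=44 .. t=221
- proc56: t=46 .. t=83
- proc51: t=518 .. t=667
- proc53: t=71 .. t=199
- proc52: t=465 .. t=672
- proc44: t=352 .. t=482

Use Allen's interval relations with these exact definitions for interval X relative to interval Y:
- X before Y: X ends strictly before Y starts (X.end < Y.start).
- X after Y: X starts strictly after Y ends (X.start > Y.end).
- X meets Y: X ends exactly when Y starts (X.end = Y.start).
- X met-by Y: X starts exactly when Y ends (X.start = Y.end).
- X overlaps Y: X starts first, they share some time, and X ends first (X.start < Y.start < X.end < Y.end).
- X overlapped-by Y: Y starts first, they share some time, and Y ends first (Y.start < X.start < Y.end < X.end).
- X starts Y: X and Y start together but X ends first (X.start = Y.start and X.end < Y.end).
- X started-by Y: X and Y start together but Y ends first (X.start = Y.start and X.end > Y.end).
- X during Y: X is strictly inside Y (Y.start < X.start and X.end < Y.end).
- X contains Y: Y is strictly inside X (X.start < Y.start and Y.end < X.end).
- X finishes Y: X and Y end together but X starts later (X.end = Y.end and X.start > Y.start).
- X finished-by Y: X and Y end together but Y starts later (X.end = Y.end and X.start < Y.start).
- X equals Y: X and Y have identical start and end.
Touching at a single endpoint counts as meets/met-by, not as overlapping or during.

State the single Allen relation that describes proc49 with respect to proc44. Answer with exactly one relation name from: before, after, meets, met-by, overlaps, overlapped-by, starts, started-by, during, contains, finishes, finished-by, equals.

before

proc49 = [t=44, t=221]; proc44 = [t=352, t=482].
Compare endpoints: proc49.start < proc44.start, proc49.start < proc44.end, proc49.end < proc44.start, proc49.end < proc44.end.
That pattern is 'before'.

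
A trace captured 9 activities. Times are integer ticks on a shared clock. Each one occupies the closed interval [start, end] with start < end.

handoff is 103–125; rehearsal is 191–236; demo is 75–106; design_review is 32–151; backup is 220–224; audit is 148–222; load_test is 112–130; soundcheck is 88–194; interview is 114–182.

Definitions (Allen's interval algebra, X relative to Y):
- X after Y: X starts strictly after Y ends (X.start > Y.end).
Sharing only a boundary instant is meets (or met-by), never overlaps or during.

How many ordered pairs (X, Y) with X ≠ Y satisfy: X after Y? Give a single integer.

16

Checking all 72 ordered pairs for relation 'after'; matching pairs in alphabetical order:
(audit, demo): audit after demo ✓
(audit, handoff): audit after handoff ✓
(audit, load_test): audit after load_test ✓
(backup, demo): backup after demo ✓
(backup, design_review): backup after design_review ✓
(backup, handoff): backup after handoff ✓
(backup, interview): backup after interview ✓
(backup, load_test): backup after load_test ✓
(backup, soundcheck): backup after soundcheck ✓
(interview, demo): interview after demo ✓
(load_test, demo): load_test after demo ✓
(rehearsal, demo): rehearsal after demo ✓
(rehearsal, design_review): rehearsal after design_review ✓
(rehearsal, handoff): rehearsal after handoff ✓
(rehearsal, interview): rehearsal after interview ✓
(rehearsal, load_test): rehearsal after load_test ✓
Count: 16.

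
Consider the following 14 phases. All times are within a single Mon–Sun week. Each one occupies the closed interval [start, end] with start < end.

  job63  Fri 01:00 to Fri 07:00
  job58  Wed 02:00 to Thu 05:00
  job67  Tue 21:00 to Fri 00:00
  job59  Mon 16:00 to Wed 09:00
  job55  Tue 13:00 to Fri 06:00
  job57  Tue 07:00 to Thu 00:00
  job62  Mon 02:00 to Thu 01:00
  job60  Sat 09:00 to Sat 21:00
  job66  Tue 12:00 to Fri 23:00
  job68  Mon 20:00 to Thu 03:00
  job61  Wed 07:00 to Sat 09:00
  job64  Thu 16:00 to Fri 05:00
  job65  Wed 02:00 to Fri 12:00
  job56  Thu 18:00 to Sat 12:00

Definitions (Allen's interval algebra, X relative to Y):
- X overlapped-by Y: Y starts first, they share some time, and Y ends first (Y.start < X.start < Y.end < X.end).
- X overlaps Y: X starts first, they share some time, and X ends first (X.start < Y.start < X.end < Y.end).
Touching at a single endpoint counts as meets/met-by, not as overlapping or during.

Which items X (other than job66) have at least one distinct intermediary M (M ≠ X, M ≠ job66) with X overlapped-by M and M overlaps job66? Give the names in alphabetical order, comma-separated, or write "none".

job55, job57, job58, job61, job65, job67, job68

Target job66 = [Tue 12:00, Fri 23:00].
Intermediaries M with M overlaps job66: job57, job59, job62, job68.
Via job57 — items with X overlapped-by job57: job55, job58, job61, job65, job67.
Via job59 — items with X overlapped-by job59: job55, job57, job58, job61, job65, job67, job68.
Via job62 — items with X overlapped-by job62: job55, job58, job61, job65, job67, job68.
Via job68 — items with X overlapped-by job68: job55, job58, job61, job65, job67.
Union: job55, job57, job58, job61, job65, job67, job68.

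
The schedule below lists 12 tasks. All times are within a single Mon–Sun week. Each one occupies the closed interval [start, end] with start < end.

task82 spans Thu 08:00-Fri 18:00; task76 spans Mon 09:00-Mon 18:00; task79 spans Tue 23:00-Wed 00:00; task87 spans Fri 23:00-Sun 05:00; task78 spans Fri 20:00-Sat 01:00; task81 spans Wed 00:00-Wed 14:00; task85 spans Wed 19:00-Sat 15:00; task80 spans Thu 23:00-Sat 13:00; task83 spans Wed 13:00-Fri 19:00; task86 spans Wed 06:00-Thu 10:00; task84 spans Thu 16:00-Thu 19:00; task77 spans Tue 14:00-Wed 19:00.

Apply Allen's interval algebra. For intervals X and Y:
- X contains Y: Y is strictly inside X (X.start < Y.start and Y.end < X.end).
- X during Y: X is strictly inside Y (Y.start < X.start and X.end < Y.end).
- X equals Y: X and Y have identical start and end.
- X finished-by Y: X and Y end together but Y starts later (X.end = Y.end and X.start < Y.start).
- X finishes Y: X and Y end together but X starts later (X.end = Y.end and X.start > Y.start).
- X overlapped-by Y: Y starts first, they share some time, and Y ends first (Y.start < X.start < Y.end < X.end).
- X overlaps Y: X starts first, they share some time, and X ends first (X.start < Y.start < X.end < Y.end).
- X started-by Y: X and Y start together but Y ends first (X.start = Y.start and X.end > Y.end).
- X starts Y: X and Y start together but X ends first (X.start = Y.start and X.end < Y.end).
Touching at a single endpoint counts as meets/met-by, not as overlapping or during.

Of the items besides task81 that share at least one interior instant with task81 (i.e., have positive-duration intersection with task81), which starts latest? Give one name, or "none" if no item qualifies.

task83

Target task81 = [Wed 00:00, Wed 14:00].
task76 [Mon 09:00, Mon 18:00] → before → excluded.
task77 [Tue 14:00, Wed 19:00] → contains → candidate.
task78 [Fri 20:00, Sat 01:00] → after → excluded.
task79 [Tue 23:00, Wed 00:00] → meets → excluded.
task80 [Thu 23:00, Sat 13:00] → after → excluded.
task82 [Thu 08:00, Fri 18:00] → after → excluded.
task83 [Wed 13:00, Fri 19:00] → overlapped-by → candidate.
task84 [Thu 16:00, Thu 19:00] → after → excluded.
task85 [Wed 19:00, Sat 15:00] → after → excluded.
task86 [Wed 06:00, Thu 10:00] → overlapped-by → candidate.
task87 [Fri 23:00, Sun 05:00] → after → excluded.
Among candidates, latest start is Wed 13:00 → task83.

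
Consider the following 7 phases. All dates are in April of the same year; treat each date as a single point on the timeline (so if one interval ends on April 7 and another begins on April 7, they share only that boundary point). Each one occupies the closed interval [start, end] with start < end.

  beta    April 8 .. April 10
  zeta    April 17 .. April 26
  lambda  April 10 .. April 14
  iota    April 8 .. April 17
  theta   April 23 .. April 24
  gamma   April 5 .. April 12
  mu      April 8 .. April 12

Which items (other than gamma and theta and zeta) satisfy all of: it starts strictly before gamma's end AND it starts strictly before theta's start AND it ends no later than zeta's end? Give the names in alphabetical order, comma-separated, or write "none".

beta, iota, lambda, mu

Conditions: its start is strictly before gamma's end (X.start < April 12) AND its start is strictly before theta's start (X.start < April 23) AND its end is no later than zeta's end (X.end <= April 26).
beta: start April 8 < April 12? ✓; start April 8 < April 23? ✓; end April 10 <= April 26? ✓ → yes.
iota: start April 8 < April 12? ✓; start April 8 < April 23? ✓; end April 17 <= April 26? ✓ → yes.
lambda: start April 10 < April 12? ✓; start April 10 < April 23? ✓; end April 14 <= April 26? ✓ → yes.
mu: start April 8 < April 12? ✓; start April 8 < April 23? ✓; end April 12 <= April 26? ✓ → yes.
Result: beta, iota, lambda, mu.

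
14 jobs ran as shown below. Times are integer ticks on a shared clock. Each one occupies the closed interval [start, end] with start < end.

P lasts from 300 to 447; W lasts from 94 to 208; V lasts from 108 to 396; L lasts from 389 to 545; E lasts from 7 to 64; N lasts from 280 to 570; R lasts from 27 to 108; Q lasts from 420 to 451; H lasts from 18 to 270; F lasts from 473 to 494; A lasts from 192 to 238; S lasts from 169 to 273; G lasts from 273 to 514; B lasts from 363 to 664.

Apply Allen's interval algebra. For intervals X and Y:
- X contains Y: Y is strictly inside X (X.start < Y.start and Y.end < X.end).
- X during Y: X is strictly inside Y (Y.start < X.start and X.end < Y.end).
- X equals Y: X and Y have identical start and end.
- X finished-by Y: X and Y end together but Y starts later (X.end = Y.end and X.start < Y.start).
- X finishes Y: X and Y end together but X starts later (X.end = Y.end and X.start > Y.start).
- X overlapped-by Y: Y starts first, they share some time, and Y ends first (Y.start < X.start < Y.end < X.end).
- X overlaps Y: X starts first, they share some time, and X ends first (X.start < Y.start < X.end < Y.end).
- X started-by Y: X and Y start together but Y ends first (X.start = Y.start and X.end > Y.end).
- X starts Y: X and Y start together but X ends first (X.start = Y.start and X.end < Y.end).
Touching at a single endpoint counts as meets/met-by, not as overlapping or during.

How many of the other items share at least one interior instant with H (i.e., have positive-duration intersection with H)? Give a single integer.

Target H = [18, 270].
A [192, 238] → during → counts.
B [363, 664] → after → no.
E [7, 64] → overlaps → counts.
F [473, 494] → after → no.
G [273, 514] → after → no.
L [389, 545] → after → no.
N [280, 570] → after → no.
P [300, 447] → after → no.
Q [420, 451] → after → no.
R [27, 108] → during → counts.
S [169, 273] → overlapped-by → counts.
V [108, 396] → overlapped-by → counts.
W [94, 208] → during → counts.
Total: 6.

6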